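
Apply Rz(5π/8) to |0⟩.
(0.5556 - 0.8315i)|0⟩

Rz(5π/8) = [[e^(−iθ/2), 0], [0, e^(iθ/2)]] with e^(±iθ/2) = cos(θ/2) ± i·sin(θ/2); θ = 5π/8, cos(θ/2) ≈ 0.55557, sin(θ/2) ≈ 0.83147.
With a = amp(|0⟩) = 1 and b = amp(|1⟩) = 0:
new amp(|0⟩) = (0.55557 - 0.83147i)·a = (0.5556 - 0.8315i)
new amp(|1⟩) = (0.55557 + 0.83147i)·b = 0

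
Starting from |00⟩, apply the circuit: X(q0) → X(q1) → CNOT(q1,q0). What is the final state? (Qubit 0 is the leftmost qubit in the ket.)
|01⟩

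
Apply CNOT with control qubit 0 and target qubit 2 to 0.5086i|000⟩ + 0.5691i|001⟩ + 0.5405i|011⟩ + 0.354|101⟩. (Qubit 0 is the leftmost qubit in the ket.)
0.5086i|000⟩ + 0.5691i|001⟩ + 0.5405i|011⟩ + 0.354|100⟩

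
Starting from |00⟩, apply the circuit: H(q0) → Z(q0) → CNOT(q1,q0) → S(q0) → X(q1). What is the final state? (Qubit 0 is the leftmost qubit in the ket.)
1/√2|01⟩ - (1/√2)i|11⟩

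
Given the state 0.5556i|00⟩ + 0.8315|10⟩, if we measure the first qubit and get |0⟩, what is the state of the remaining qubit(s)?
i|0⟩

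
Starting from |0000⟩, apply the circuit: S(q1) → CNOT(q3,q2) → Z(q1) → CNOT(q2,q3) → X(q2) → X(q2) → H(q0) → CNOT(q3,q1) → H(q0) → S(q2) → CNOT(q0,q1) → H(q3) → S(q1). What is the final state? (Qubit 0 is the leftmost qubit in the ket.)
1/√2|0000⟩ + 1/√2|0001⟩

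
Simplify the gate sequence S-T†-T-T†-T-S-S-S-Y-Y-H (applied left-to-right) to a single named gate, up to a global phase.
H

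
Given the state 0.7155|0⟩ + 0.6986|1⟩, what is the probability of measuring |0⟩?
0.5119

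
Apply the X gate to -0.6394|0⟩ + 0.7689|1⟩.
0.7689|0⟩ - 0.6394|1⟩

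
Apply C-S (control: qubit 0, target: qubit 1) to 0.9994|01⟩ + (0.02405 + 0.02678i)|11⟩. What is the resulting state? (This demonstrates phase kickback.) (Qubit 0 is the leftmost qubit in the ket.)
0.9994|01⟩ + (-0.02678 + 0.02405i)|11⟩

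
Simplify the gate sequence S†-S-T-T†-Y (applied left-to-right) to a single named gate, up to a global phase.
Y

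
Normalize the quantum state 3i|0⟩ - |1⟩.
0.9487i|0⟩ - 0.3162|1⟩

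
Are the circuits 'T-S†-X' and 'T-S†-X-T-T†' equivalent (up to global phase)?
Yes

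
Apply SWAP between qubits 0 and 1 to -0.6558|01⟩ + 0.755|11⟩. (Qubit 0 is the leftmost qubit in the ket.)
-0.6558|10⟩ + 0.755|11⟩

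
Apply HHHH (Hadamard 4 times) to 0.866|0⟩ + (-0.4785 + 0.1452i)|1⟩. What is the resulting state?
0.866|0⟩ + (-0.4785 + 0.1452i)|1⟩

H² = I, so an even number of Hadamards cancels: H^4 = I and the state is unchanged.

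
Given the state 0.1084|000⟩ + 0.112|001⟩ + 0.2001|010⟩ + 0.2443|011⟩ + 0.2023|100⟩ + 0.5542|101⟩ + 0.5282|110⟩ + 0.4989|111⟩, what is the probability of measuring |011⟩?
0.05968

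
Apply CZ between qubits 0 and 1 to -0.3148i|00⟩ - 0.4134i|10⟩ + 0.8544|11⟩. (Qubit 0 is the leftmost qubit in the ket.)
-0.3148i|00⟩ - 0.4134i|10⟩ - 0.8544|11⟩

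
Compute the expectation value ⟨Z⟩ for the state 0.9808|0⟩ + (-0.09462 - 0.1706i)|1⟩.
0.9239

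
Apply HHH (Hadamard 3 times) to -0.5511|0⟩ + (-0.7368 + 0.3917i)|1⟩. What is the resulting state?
(-0.9107 + 0.277i)|0⟩ + (0.1313 - 0.277i)|1⟩

H² = I, so H^3 = H: a single Hadamard. With (a, b) = (-0.5511, (-0.7368 + 0.3917i)), H gives ((a + b)/√2, (a − b)/√2) = ((-0.9107 + 0.277i), (0.1313 - 0.277i)).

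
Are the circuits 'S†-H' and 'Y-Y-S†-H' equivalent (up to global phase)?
Yes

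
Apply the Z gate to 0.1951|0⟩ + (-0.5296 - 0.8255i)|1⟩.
0.1951|0⟩ + (0.5296 + 0.8255i)|1⟩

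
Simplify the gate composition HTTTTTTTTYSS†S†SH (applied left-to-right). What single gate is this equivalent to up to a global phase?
Y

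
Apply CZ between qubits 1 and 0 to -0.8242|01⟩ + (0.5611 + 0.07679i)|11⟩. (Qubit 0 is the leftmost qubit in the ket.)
-0.8242|01⟩ + (-0.5611 - 0.07679i)|11⟩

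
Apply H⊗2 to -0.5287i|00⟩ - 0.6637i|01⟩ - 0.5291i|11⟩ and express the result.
-0.8608i|00⟩ + 0.3321i|01⟩ - 0.3317i|10⟩ - 0.1971i|11⟩

H⊗2 gives amp(|y⟩) = (1/2) Σ_x (−1)^(x·y) amp(|x⟩), where x·y is the number of positions in which both x and y have a 1.
|00⟩: (-0.5287i - 0.6637i - 0.5291i)/2 = -0.8608i
|01⟩: (-0.5287i + 0.6637i + 0.5291i)/2 = 0.3321i
|10⟩: (-0.5287i - 0.6637i + 0.5291i)/2 = -0.3317i
|11⟩: (-0.5287i + 0.6637i - 0.5291i)/2 = -0.1971i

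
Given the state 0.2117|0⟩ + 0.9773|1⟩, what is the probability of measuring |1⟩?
0.9551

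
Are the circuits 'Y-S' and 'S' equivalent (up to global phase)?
No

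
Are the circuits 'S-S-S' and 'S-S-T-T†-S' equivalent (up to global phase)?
Yes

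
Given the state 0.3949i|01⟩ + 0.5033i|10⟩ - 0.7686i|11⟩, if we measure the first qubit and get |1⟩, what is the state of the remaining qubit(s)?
0.5478i|0⟩ - 0.8366i|1⟩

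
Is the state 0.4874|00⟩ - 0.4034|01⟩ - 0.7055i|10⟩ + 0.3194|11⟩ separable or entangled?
Entangled

Writing the state as a|00⟩ + b|01⟩ + c|10⟩ + d|11⟩, it is a product state iff ad − bc = 0.
Here (a, b, c, d) = (0.4874, -0.4034, -0.7055i, 0.3194): ad − bc = (0.4874)(0.3194) − (-0.4034)(-0.7055i) = (0.1557 - 0.2846i) ≠ 0, so the state is entangled.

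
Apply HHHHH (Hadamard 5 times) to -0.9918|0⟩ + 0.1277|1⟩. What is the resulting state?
-0.611|0⟩ - 0.7916|1⟩

H² = I, so H^5 = H: a single Hadamard. With (a, b) = (-0.9918, 0.1277), H gives ((a + b)/√2, (a − b)/√2) = (-0.611, -0.7916).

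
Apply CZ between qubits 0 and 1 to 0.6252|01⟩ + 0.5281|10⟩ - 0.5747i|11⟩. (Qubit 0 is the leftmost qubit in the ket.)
0.6252|01⟩ + 0.5281|10⟩ + 0.5747i|11⟩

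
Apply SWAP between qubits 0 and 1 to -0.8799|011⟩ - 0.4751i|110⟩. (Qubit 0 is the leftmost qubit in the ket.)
-0.8799|101⟩ - 0.4751i|110⟩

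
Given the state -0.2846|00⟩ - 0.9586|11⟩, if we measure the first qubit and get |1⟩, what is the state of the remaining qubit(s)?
-|1⟩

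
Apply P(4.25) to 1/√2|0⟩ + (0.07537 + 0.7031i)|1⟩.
1/√2|0⟩ + (0.5956 - 0.3811i)|1⟩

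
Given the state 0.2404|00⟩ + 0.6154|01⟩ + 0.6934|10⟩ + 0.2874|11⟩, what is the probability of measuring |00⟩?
0.05779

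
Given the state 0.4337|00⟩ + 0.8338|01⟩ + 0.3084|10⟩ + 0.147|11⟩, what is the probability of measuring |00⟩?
0.1881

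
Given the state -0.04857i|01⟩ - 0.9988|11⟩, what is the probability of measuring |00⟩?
0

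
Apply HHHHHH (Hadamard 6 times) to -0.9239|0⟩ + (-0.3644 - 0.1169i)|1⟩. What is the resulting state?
-0.9239|0⟩ + (-0.3644 - 0.1169i)|1⟩

H² = I, so an even number of Hadamards cancels: H^6 = I and the state is unchanged.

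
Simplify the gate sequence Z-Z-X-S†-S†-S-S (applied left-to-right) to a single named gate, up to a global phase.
X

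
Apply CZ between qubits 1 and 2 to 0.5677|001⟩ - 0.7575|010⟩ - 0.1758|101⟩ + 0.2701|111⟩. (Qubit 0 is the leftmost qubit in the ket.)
0.5677|001⟩ - 0.7575|010⟩ - 0.1758|101⟩ - 0.2701|111⟩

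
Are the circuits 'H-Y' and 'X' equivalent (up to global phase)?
No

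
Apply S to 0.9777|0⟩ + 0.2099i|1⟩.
0.9777|0⟩ - 0.2099|1⟩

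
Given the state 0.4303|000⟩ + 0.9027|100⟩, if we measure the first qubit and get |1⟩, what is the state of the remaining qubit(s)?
|00⟩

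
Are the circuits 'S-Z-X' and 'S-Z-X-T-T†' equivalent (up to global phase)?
Yes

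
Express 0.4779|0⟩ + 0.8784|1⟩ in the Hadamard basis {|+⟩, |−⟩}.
0.959|+⟩ - 0.2832|−⟩

With |ψ⟩ = α|0⟩ + β|1⟩, the Hadamard-basis coefficients are ⟨+|ψ⟩ = (α + β)/√2 and ⟨−|ψ⟩ = (α − β)/√2.
Here α = 0.4779, β = 0.8784: (α + β)/√2 = 0.959, (α − β)/√2 = -0.2832.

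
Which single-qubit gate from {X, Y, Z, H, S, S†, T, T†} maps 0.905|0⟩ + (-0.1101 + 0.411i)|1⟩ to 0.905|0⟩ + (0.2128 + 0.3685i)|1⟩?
T†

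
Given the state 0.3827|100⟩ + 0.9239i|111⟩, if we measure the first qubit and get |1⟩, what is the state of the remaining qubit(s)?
0.3827|00⟩ + 0.9239i|11⟩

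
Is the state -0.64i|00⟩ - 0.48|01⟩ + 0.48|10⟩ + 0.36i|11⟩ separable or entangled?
Entangled

Writing the state as a|00⟩ + b|01⟩ + c|10⟩ + d|11⟩, it is a product state iff ad − bc = 0.
Here (a, b, c, d) = (-0.64i, -0.48, 0.48, 0.36i): ad − bc = (-0.64i)(0.36i) − (-0.48)(0.48) = 0.4608 ≠ 0, so the state is entangled.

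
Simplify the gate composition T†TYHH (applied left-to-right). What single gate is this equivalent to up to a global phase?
Y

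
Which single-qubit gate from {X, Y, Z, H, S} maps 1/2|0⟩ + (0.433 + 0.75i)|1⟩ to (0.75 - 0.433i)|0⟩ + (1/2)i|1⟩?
Y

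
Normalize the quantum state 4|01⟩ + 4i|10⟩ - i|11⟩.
0.6963|01⟩ + 0.6963i|10⟩ - 0.1741i|11⟩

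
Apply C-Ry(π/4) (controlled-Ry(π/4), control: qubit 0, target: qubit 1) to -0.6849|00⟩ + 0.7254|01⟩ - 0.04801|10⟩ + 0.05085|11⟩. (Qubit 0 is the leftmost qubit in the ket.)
-0.6849|00⟩ + 0.7254|01⟩ - 0.06381|10⟩ + 0.02861|11⟩

C-Ry(π/4) leaves the control-|0⟩ kets |00⟩, |01⟩ unchanged and applies Ry(π/4) to qubit 1 on the control-|1⟩ pair (|10⟩, |11⟩).
Ry(π/4) = [[cos(θ/2), −sin(θ/2)], [sin(θ/2), cos(θ/2)]]; θ = π/4, cos(θ/2) ≈ 0.92388, sin(θ/2) ≈ 0.382683.
With a = amp(|10⟩) = -0.04801 and b = amp(|11⟩) = 0.05085:
new amp(|10⟩) = (0.92388)·a + (-0.382683)·b = -0.06381
new amp(|11⟩) = (0.382683)·a + (0.92388)·b = 0.02861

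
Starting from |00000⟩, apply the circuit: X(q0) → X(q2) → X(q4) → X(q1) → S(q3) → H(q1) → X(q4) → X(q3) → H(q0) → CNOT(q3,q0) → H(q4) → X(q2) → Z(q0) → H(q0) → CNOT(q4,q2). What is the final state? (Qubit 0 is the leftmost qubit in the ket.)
-1/2|00010⟩ - 1/2|00111⟩ + 1/2|01010⟩ + 1/2|01111⟩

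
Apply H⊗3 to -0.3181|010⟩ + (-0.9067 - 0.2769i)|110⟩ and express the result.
(-0.433 - 0.0979i)|000⟩ + (-0.433 - 0.0979i)|001⟩ + (0.433 + 0.0979i)|010⟩ + (0.433 + 0.0979i)|011⟩ + (0.2081 + 0.0979i)|100⟩ + (0.2081 + 0.0979i)|101⟩ + (-0.2081 - 0.0979i)|110⟩ + (-0.2081 - 0.0979i)|111⟩

H⊗3 gives amp(|y⟩) = (1/2√2) Σ_x (−1)^(x·y) amp(|x⟩), where x·y is the number of positions in which both x and y have a 1.
|000⟩: (-0.3181 + (-0.9067 - 0.2769i))/(2√2) = (-0.433 - 0.0979i)
|001⟩: (-0.3181 + (-0.9067 - 0.2769i))/(2√2) = (-0.433 - 0.0979i)
|010⟩: (0.3181 - (-0.9067 - 0.2769i))/(2√2) = (0.433 + 0.0979i)
|011⟩: (0.3181 - (-0.9067 - 0.2769i))/(2√2) = (0.433 + 0.0979i)
|100⟩: (-0.3181 - (-0.9067 - 0.2769i))/(2√2) = (0.2081 + 0.0979i)
|101⟩: (-0.3181 - (-0.9067 - 0.2769i))/(2√2) = (0.2081 + 0.0979i)
|110⟩: (0.3181 + (-0.9067 - 0.2769i))/(2√2) = (-0.2081 - 0.0979i)
|111⟩: (0.3181 + (-0.9067 - 0.2769i))/(2√2) = (-0.2081 - 0.0979i)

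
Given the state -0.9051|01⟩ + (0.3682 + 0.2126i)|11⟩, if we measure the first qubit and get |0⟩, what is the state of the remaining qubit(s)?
-|1⟩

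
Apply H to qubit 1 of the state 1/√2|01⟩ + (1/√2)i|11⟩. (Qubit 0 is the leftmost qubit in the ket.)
1/2|00⟩ - 1/2|01⟩ + (1/2)i|10⟩ - (1/2)i|11⟩

H on qubit 1 mixes each pair of kets that differ only in qubit 1: amplitudes (a, b) of (|…0…⟩, |…1…⟩) become ((a + b)/√2, (a − b)/√2). Kets absent from the input have amplitude 0.
(|00⟩, |01⟩): (a, b) = (0, 1/√2) → (1/2, -1/2)
(|10⟩, |11⟩): (a, b) = (0, (1/√2)i) → ((1/2)i, -(1/2)i)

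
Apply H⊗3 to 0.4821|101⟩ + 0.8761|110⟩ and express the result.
0.4802|000⟩ + 0.1393|001⟩ - 0.1393|010⟩ - 0.4802|011⟩ - 0.4802|100⟩ - 0.1393|101⟩ + 0.1393|110⟩ + 0.4802|111⟩

H⊗3 gives amp(|y⟩) = (1/2√2) Σ_x (−1)^(x·y) amp(|x⟩), where x·y is the number of positions in which both x and y have a 1.
|000⟩: (0.4821 + 0.8761)/(2√2) = 0.4802
|001⟩: (-0.4821 + 0.8761)/(2√2) = 0.1393
|010⟩: (0.4821 - 0.8761)/(2√2) = -0.1393
|011⟩: (-0.4821 - 0.8761)/(2√2) = -0.4802
|100⟩: (-0.4821 - 0.8761)/(2√2) = -0.4802
|101⟩: (0.4821 - 0.8761)/(2√2) = -0.1393
|110⟩: (-0.4821 + 0.8761)/(2√2) = 0.1393
|111⟩: (0.4821 + 0.8761)/(2√2) = 0.4802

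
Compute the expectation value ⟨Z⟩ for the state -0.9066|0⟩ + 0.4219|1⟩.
0.6439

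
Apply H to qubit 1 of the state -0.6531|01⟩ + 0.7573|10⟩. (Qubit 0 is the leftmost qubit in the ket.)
-0.4618|00⟩ + 0.4618|01⟩ + 0.5355|10⟩ + 0.5355|11⟩

H on qubit 1 mixes each pair of kets that differ only in qubit 1: amplitudes (a, b) of (|…0…⟩, |…1…⟩) become ((a + b)/√2, (a − b)/√2). Kets absent from the input have amplitude 0.
(|00⟩, |01⟩): (a, b) = (0, -0.6531) → (-0.4618, 0.4618)
(|10⟩, |11⟩): (a, b) = (0.7573, 0) → (0.5355, 0.5355)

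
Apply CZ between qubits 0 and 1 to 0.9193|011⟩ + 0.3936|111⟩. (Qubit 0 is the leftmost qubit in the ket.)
0.9193|011⟩ - 0.3936|111⟩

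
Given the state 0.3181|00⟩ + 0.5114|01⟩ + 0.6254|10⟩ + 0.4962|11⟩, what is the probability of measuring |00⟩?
0.1012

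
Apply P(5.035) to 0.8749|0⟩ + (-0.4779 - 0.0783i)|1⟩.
0.8749|0⟩ + (-0.2258 + 0.4284i)|1⟩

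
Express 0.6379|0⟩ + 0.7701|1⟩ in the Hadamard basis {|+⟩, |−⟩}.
0.9956|+⟩ - 0.09348|−⟩

With |ψ⟩ = α|0⟩ + β|1⟩, the Hadamard-basis coefficients are ⟨+|ψ⟩ = (α + β)/√2 and ⟨−|ψ⟩ = (α − β)/√2.
Here α = 0.6379, β = 0.7701: (α + β)/√2 = 0.9956, (α − β)/√2 = -0.09348.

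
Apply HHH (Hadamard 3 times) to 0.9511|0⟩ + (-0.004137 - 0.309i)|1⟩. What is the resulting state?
(0.6696 - 0.2185i)|0⟩ + (0.6755 + 0.2185i)|1⟩

H² = I, so H^3 = H: a single Hadamard. With (a, b) = (0.9511, (-0.004137 - 0.309i)), H gives ((a + b)/√2, (a − b)/√2) = ((0.6696 - 0.2185i), (0.6755 + 0.2185i)).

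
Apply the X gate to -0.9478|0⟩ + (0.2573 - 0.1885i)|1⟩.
(0.2573 - 0.1885i)|0⟩ - 0.9478|1⟩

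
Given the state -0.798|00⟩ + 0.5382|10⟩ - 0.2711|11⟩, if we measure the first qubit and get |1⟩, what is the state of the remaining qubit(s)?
0.8931|0⟩ - 0.4499|1⟩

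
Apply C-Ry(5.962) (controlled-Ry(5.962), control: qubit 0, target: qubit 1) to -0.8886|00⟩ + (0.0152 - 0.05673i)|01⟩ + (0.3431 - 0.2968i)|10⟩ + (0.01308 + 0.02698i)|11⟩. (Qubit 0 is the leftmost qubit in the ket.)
-0.8886|00⟩ + (0.0152 - 0.05673i)|01⟩ + (-0.3408 + 0.2887i)|10⟩ + (0.04195 - 0.07409i)|11⟩

C-Ry(5.962) leaves the control-|0⟩ kets |00⟩, |01⟩ unchanged and applies Ry(5.962) to qubit 1 on the control-|1⟩ pair (|10⟩, |11⟩).
Ry(5.962) = [[cos(θ/2), −sin(θ/2)], [sin(θ/2), cos(θ/2)]]; θ = 5.962, cos(θ/2) ≈ -0.987133, sin(θ/2) ≈ 0.159903.
With a = amp(|10⟩) = (0.3431 - 0.2968i) and b = amp(|11⟩) = (0.01308 + 0.02698i):
new amp(|10⟩) = (-0.987133)·a + (-0.159903)·b = (-0.3408 + 0.2887i)
new amp(|11⟩) = (0.159903)·a + (-0.987133)·b = (0.04195 - 0.07409i)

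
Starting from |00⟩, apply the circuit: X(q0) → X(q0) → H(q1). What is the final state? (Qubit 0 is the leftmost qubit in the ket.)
1/√2|00⟩ + 1/√2|01⟩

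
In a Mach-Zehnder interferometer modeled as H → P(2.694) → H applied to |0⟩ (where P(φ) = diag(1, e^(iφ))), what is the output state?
(0.04925 + 0.2164i)|0⟩ + (0.9507 - 0.2164i)|1⟩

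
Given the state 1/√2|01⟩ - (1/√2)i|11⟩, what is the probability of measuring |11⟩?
1/2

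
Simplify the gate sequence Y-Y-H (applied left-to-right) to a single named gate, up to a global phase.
H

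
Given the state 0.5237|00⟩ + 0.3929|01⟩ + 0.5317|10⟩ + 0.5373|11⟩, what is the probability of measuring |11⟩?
0.2887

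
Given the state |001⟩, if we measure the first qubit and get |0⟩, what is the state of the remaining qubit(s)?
|01⟩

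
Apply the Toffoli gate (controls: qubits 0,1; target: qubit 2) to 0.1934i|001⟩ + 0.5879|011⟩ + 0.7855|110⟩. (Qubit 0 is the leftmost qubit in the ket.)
0.1934i|001⟩ + 0.5879|011⟩ + 0.7855|111⟩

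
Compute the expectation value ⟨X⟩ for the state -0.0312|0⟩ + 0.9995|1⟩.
-0.06237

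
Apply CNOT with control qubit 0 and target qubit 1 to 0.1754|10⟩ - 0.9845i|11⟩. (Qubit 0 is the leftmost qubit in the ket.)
-0.9845i|10⟩ + 0.1754|11⟩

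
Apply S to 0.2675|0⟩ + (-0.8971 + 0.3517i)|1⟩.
0.2675|0⟩ + (-0.3517 - 0.8971i)|1⟩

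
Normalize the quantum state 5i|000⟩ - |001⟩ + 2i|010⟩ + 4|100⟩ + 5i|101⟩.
0.5934i|000⟩ - 0.1187|001⟩ + 0.2374i|010⟩ + 0.4747|100⟩ + 0.5934i|101⟩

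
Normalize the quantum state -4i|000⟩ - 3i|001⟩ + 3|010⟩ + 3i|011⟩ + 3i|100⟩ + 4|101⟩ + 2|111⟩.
-0.4714i|000⟩ - (1/√8)i|001⟩ + 1/√8|010⟩ + (1/√8)i|011⟩ + (1/√8)i|100⟩ + 0.4714|101⟩ + 0.2357|111⟩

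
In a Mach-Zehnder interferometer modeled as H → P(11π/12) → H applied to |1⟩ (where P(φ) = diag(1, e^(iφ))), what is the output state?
(0.983 - 0.1294i)|0⟩ + (0.01704 + 0.1294i)|1⟩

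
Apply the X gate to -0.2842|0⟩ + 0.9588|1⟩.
0.9588|0⟩ - 0.2842|1⟩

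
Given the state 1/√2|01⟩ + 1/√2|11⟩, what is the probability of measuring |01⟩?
1/2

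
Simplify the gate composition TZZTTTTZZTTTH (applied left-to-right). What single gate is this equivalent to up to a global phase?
H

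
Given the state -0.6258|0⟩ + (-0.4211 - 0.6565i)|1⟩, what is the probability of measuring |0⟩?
0.3916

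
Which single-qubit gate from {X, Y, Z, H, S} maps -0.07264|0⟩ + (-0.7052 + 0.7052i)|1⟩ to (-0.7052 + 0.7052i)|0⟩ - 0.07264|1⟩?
X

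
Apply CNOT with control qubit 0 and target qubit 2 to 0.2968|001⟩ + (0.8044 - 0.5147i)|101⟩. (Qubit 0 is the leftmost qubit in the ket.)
0.2968|001⟩ + (0.8044 - 0.5147i)|100⟩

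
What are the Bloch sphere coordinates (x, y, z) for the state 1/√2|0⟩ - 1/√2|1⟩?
(-1, 0, 0)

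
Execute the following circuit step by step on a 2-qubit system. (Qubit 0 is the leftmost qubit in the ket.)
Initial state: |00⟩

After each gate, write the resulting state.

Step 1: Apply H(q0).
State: 1/√2|00⟩ + 1/√2|10⟩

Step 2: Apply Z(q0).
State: 1/√2|00⟩ - 1/√2|10⟩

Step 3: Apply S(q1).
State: 1/√2|00⟩ - 1/√2|10⟩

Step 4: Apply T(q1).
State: 1/√2|00⟩ - 1/√2|10⟩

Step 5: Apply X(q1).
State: 1/√2|01⟩ - 1/√2|11⟩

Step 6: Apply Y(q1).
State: -(1/√2)i|00⟩ + (1/√2)i|10⟩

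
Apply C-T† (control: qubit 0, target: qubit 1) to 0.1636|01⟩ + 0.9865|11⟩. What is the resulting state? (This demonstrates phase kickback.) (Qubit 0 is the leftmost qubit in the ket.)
0.1636|01⟩ + (0.6976 - 0.6976i)|11⟩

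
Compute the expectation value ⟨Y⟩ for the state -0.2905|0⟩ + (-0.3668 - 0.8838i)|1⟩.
0.5135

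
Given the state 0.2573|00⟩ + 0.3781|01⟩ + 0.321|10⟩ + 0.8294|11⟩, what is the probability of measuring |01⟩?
0.143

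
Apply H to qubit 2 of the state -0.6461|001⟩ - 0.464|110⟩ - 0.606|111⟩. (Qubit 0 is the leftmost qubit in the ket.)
-0.4569|000⟩ + 0.4569|001⟩ - 0.7566|110⟩ + 0.1004|111⟩

H on qubit 2 mixes each pair of kets that differ only in qubit 2: amplitudes (a, b) of (|…0…⟩, |…1…⟩) become ((a + b)/√2, (a − b)/√2). Kets absent from the input have amplitude 0.
(|000⟩, |001⟩): (a, b) = (0, -0.6461) → (-0.4569, 0.4569)
(|110⟩, |111⟩): (a, b) = (-0.464, -0.606) → (-0.7566, 0.1004)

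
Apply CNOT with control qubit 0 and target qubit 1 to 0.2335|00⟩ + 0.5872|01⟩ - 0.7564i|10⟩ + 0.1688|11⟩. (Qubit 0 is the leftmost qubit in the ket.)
0.2335|00⟩ + 0.5872|01⟩ + 0.1688|10⟩ - 0.7564i|11⟩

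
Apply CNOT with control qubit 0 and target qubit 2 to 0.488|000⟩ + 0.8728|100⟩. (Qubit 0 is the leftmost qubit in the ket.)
0.488|000⟩ + 0.8728|101⟩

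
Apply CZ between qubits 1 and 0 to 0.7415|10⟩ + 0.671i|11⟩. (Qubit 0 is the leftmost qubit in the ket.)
0.7415|10⟩ - 0.671i|11⟩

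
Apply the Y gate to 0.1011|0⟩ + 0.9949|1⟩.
-0.9949i|0⟩ + 0.1011i|1⟩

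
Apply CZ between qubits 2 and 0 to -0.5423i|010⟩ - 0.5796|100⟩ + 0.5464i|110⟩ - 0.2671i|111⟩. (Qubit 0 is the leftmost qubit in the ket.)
-0.5423i|010⟩ - 0.5796|100⟩ + 0.5464i|110⟩ + 0.2671i|111⟩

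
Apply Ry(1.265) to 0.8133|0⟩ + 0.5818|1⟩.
0.312|0⟩ + 0.95|1⟩

Ry(1.265) = [[cos(θ/2), −sin(θ/2)], [sin(θ/2), cos(θ/2)]]; θ = 1.265, cos(θ/2) ≈ 0.806552, sin(θ/2) ≈ 0.591163.
With a = amp(|0⟩) = 0.8133 and b = amp(|1⟩) = 0.5818:
new amp(|0⟩) = (0.806552)·a + (-0.591163)·b = 0.312
new amp(|1⟩) = (0.591163)·a + (0.806552)·b = 0.95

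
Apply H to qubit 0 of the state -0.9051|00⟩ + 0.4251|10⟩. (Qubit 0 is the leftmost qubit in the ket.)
-0.3394|00⟩ - 0.9406|10⟩

H on qubit 0 mixes each pair of kets that differ only in qubit 0: amplitudes (a, b) of (|…0…⟩, |…1…⟩) become ((a + b)/√2, (a − b)/√2). Kets absent from the input have amplitude 0.
(|00⟩, |10⟩): (a, b) = (-0.9051, 0.4251) → (-0.3394, -0.9406)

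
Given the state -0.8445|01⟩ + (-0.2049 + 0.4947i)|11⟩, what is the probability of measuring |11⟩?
0.2867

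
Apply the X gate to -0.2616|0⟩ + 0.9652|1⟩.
0.9652|0⟩ - 0.2616|1⟩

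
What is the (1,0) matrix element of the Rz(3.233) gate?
0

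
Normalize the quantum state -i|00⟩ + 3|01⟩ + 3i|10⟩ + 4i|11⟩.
-0.169i|00⟩ + 0.5071|01⟩ + 0.5071i|10⟩ + 0.6761i|11⟩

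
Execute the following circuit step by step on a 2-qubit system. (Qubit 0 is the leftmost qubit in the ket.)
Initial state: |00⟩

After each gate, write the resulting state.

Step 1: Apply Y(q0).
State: i|10⟩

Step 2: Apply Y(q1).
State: -|11⟩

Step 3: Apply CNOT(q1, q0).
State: -|01⟩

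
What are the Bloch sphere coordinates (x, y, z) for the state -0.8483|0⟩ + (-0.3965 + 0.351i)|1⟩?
(0.6727, -0.5955, 0.4392)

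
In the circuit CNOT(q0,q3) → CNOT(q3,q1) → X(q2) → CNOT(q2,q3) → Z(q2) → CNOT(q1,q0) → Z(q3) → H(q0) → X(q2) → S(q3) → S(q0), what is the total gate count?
11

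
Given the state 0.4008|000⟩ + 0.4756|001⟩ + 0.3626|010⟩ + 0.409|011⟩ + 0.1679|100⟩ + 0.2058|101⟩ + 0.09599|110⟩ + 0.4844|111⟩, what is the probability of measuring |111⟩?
0.2346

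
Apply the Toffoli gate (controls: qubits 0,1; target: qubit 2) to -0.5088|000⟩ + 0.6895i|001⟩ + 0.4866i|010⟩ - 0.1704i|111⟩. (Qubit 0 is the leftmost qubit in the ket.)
-0.5088|000⟩ + 0.6895i|001⟩ + 0.4866i|010⟩ - 0.1704i|110⟩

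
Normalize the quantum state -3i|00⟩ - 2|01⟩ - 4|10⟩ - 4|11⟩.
-(1/√5)i|00⟩ - 0.2981|01⟩ - 0.5963|10⟩ - 0.5963|11⟩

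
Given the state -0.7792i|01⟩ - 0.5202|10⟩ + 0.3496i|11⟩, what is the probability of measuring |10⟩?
0.2706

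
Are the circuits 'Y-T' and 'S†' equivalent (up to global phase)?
No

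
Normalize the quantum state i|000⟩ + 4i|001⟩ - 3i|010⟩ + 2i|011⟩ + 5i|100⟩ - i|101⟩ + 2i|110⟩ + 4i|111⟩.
0.1147i|000⟩ + 0.4588i|001⟩ - 0.3441i|010⟩ + 0.2294i|011⟩ + 0.5735i|100⟩ - 0.1147i|101⟩ + 0.2294i|110⟩ + 0.4588i|111⟩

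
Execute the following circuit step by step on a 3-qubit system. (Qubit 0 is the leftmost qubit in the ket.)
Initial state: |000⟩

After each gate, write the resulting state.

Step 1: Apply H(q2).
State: 1/√2|000⟩ + 1/√2|001⟩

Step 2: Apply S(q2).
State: 1/√2|000⟩ + (1/√2)i|001⟩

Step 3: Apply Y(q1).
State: (1/√2)i|010⟩ - 1/√2|011⟩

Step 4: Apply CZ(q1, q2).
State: (1/√2)i|010⟩ + 1/√2|011⟩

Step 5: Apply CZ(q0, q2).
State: (1/√2)i|010⟩ + 1/√2|011⟩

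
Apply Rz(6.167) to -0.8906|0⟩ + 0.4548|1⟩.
(0.8891 + 0.05171i)|0⟩ + (-0.454 + 0.02641i)|1⟩

Rz(6.167) = [[e^(−iθ/2), 0], [0, e^(iθ/2)]] with e^(±iθ/2) = cos(θ/2) ± i·sin(θ/2); θ = 6.167, cos(θ/2) ≈ -0.998313, sin(θ/2) ≈ 0.05806.
With a = amp(|0⟩) = -0.8906 and b = amp(|1⟩) = 0.4548:
new amp(|0⟩) = (-0.998313 - 0.05806i)·a = (0.8891 + 0.05171i)
new amp(|1⟩) = (-0.998313 + 0.05806i)·b = (-0.454 + 0.02641i)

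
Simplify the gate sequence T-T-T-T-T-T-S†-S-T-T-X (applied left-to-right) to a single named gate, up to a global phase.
X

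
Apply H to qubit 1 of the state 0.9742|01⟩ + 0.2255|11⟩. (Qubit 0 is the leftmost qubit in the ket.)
0.6889|00⟩ - 0.6889|01⟩ + 0.1595|10⟩ - 0.1595|11⟩

H on qubit 1 mixes each pair of kets that differ only in qubit 1: amplitudes (a, b) of (|…0…⟩, |…1…⟩) become ((a + b)/√2, (a − b)/√2). Kets absent from the input have amplitude 0.
(|00⟩, |01⟩): (a, b) = (0, 0.9742) → (0.6889, -0.6889)
(|10⟩, |11⟩): (a, b) = (0, 0.2255) → (0.1595, -0.1595)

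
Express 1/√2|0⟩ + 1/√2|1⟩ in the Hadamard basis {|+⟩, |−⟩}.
|+⟩

With |ψ⟩ = α|0⟩ + β|1⟩, the Hadamard-basis coefficients are ⟨+|ψ⟩ = (α + β)/√2 and ⟨−|ψ⟩ = (α − β)/√2.
Here α = 1/√2, β = 1/√2: (α + β)/√2 = 1, (α − β)/√2 = 0.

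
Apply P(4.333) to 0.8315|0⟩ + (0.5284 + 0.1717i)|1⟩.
0.8315|0⟩ + (-0.0362 - 0.5544i)|1⟩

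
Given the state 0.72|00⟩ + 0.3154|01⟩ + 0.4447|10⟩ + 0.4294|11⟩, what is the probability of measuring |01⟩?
0.09948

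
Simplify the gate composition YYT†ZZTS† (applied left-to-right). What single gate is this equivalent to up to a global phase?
S†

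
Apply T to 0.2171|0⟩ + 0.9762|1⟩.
0.2171|0⟩ + (0.6903 + 0.6903i)|1⟩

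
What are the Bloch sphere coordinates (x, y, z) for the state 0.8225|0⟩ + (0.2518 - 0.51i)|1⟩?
(0.4142, -0.839, 0.353)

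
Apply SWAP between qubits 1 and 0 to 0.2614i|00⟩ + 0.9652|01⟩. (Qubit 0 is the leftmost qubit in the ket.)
0.2614i|00⟩ + 0.9652|10⟩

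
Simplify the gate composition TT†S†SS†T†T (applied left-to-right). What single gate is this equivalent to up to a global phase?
S†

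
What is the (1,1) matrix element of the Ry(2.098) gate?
0.4984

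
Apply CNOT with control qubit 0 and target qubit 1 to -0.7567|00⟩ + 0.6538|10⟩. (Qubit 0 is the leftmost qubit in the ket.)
-0.7567|00⟩ + 0.6538|11⟩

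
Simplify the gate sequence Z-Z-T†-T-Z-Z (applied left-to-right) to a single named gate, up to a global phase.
I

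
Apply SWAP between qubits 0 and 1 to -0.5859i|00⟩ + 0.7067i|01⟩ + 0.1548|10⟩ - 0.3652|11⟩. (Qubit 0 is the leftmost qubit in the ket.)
-0.5859i|00⟩ + 0.1548|01⟩ + 0.7067i|10⟩ - 0.3652|11⟩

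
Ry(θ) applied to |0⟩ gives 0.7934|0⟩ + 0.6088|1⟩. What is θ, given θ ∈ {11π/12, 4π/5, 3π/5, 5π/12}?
5π/12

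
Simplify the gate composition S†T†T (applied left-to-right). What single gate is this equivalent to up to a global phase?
S†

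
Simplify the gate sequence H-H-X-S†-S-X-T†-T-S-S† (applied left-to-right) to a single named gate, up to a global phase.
I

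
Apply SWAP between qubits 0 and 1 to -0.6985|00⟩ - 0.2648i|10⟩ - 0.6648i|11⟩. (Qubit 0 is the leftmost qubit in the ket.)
-0.6985|00⟩ - 0.2648i|01⟩ - 0.6648i|11⟩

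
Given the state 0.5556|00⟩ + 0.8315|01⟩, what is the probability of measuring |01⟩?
0.6914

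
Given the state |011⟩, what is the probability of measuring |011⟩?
1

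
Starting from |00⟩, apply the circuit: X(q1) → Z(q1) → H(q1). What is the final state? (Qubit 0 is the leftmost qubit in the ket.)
-1/√2|00⟩ + 1/√2|01⟩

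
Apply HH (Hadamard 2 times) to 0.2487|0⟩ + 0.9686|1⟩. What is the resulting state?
0.2487|0⟩ + 0.9686|1⟩

H² = I, so an even number of Hadamards cancels: H^2 = I and the state is unchanged.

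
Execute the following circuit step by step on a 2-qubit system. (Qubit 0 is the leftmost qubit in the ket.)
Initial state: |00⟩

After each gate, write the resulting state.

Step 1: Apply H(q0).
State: 1/√2|00⟩ + 1/√2|10⟩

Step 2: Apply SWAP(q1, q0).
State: 1/√2|00⟩ + 1/√2|01⟩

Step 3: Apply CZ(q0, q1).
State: 1/√2|00⟩ + 1/√2|01⟩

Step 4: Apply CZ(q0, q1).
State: 1/√2|00⟩ + 1/√2|01⟩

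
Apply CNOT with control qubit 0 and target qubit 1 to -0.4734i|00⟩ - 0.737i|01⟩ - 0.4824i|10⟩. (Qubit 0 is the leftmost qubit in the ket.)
-0.4734i|00⟩ - 0.737i|01⟩ - 0.4824i|11⟩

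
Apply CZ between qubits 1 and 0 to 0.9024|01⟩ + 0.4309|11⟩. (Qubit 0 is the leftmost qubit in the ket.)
0.9024|01⟩ - 0.4309|11⟩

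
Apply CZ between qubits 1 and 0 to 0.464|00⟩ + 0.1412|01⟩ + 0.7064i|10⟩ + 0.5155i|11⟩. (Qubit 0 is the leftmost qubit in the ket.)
0.464|00⟩ + 0.1412|01⟩ + 0.7064i|10⟩ - 0.5155i|11⟩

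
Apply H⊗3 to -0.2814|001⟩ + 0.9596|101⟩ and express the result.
0.2398|000⟩ - 0.2398|001⟩ + 0.2398|010⟩ - 0.2398|011⟩ - 0.4388|100⟩ + 0.4388|101⟩ - 0.4388|110⟩ + 0.4388|111⟩

H⊗3 gives amp(|y⟩) = (1/2√2) Σ_x (−1)^(x·y) amp(|x⟩), where x·y is the number of positions in which both x and y have a 1.
|000⟩: (-0.2814 + 0.9596)/(2√2) = 0.2398
|001⟩: (0.2814 - 0.9596)/(2√2) = -0.2398
|010⟩: (-0.2814 + 0.9596)/(2√2) = 0.2398
|011⟩: (0.2814 - 0.9596)/(2√2) = -0.2398
|100⟩: (-0.2814 - 0.9596)/(2√2) = -0.4388
|101⟩: (0.2814 + 0.9596)/(2√2) = 0.4388
|110⟩: (-0.2814 - 0.9596)/(2√2) = -0.4388
|111⟩: (0.2814 + 0.9596)/(2√2) = 0.4388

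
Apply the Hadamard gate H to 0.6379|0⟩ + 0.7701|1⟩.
0.9956|0⟩ - 0.09348|1⟩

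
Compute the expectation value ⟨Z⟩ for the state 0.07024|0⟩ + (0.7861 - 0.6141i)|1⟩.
-0.9901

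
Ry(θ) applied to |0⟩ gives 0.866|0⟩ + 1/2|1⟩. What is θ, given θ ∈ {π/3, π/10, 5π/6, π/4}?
π/3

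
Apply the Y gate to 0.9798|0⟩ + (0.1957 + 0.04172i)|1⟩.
(0.04172 - 0.1957i)|0⟩ + 0.9798i|1⟩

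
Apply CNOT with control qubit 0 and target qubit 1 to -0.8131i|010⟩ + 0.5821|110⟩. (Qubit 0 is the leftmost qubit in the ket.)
-0.8131i|010⟩ + 0.5821|100⟩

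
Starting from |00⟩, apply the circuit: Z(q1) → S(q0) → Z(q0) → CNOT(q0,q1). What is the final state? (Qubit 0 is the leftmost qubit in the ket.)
|00⟩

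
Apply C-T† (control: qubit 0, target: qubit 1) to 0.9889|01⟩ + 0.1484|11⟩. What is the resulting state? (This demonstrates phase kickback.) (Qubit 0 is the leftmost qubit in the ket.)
0.9889|01⟩ + (0.1049 - 0.1049i)|11⟩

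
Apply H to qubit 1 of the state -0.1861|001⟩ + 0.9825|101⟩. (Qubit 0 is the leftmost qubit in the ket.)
-0.1316|001⟩ - 0.1316|011⟩ + 0.6947|101⟩ + 0.6947|111⟩

H on qubit 1 mixes each pair of kets that differ only in qubit 1: amplitudes (a, b) of (|…0…⟩, |…1…⟩) become ((a + b)/√2, (a − b)/√2). Kets absent from the input have amplitude 0.
(|001⟩, |011⟩): (a, b) = (-0.1861, 0) → (-0.1316, -0.1316)
(|101⟩, |111⟩): (a, b) = (0.9825, 0) → (0.6947, 0.6947)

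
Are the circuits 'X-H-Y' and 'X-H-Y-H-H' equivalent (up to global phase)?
Yes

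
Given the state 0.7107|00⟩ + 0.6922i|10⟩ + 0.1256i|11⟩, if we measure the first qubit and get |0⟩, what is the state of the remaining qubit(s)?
|0⟩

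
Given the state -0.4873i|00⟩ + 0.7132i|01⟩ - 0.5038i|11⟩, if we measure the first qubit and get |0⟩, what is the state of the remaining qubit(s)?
-0.5641i|0⟩ + 0.8257i|1⟩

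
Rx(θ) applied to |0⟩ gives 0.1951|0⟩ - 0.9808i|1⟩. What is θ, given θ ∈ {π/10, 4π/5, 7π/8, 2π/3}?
7π/8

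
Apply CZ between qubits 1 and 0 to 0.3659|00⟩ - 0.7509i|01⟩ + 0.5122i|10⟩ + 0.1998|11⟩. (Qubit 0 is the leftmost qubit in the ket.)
0.3659|00⟩ - 0.7509i|01⟩ + 0.5122i|10⟩ - 0.1998|11⟩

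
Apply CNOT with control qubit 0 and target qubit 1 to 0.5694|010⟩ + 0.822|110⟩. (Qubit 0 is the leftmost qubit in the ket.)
0.5694|010⟩ + 0.822|100⟩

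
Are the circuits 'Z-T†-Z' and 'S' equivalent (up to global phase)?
No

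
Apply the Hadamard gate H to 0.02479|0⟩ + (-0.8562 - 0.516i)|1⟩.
(-0.5879 - 0.3649i)|0⟩ + (0.623 + 0.3649i)|1⟩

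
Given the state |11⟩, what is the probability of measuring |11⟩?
1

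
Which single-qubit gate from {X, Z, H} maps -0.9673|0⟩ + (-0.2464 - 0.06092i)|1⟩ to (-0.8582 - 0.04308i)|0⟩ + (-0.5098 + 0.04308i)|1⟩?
H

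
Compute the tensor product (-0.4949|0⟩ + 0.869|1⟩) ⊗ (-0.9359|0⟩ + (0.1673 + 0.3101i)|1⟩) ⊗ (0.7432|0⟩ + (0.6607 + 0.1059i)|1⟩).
0.3442|000⟩ + (0.306 + 0.04905i)|001⟩ + (-0.06153 - 0.1141i)|010⟩ + (-0.03845 - 0.1102i)|011⟩ - 0.6044|100⟩ + (-0.5373 - 0.08613i)|101⟩ + (0.108 + 0.2003i)|110⟩ + (0.06752 + 0.1934i)|111⟩

amp(|b₁b₂…⟩) = product of the factor amplitudes for bits b₁, b₂, …; only kets whose every factor amplitude is nonzero survive.
|000⟩: (-0.4949)(-0.9359)(0.7432) = 0.3442
|001⟩: (-0.4949)(-0.9359)(0.6607 + 0.1059i) = (0.306 + 0.04905i)
|010⟩: (-0.4949)(0.1673 + 0.3101i)(0.7432) = (-0.06153 - 0.1141i)
|011⟩: (-0.4949)(0.1673 + 0.3101i)(0.6607 + 0.1059i) = (-0.03845 - 0.1102i)
|100⟩: (0.869)(-0.9359)(0.7432) = -0.6044
|101⟩: (0.869)(-0.9359)(0.6607 + 0.1059i) = (-0.5373 - 0.08613i)
|110⟩: (0.869)(0.1673 + 0.3101i)(0.7432) = (0.108 + 0.2003i)
|111⟩: (0.869)(0.1673 + 0.3101i)(0.6607 + 0.1059i) = (0.06752 + 0.1934i)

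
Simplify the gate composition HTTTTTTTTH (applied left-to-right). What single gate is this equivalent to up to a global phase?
I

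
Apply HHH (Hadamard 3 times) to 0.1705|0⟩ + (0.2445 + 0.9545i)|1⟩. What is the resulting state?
(0.2934 + 0.6749i)|0⟩ + (-0.05233 - 0.6749i)|1⟩

H² = I, so H^3 = H: a single Hadamard. With (a, b) = (0.1705, (0.2445 + 0.9545i)), H gives ((a + b)/√2, (a − b)/√2) = ((0.2934 + 0.6749i), (-0.05233 - 0.6749i)).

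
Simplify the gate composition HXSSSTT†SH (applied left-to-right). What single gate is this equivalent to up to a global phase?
Z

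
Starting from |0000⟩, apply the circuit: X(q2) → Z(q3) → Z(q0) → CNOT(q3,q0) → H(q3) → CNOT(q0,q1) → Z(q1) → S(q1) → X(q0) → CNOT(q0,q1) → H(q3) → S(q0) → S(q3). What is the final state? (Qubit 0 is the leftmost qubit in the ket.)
i|1110⟩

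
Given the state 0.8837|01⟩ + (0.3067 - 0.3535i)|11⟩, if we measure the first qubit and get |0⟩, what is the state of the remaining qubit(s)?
|1⟩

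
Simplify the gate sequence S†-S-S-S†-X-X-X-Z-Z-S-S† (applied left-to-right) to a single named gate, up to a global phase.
X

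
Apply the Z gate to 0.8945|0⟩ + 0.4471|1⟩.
0.8945|0⟩ - 0.4471|1⟩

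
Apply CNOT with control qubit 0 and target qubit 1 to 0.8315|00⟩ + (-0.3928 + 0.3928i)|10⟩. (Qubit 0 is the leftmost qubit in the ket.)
0.8315|00⟩ + (-0.3928 + 0.3928i)|11⟩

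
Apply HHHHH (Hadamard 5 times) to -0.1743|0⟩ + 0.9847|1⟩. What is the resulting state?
0.573|0⟩ - 0.8195|1⟩

H² = I, so H^5 = H: a single Hadamard. With (a, b) = (-0.1743, 0.9847), H gives ((a + b)/√2, (a − b)/√2) = (0.573, -0.8195).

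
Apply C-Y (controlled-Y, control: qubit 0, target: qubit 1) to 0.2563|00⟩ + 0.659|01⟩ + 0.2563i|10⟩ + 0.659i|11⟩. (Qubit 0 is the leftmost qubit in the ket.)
0.2563|00⟩ + 0.659|01⟩ + 0.659|10⟩ - 0.2563|11⟩

C-Y leaves the control-|0⟩ kets |00⟩, |01⟩ unchanged and applies Y to qubit 1 on the control-|1⟩ pair (|10⟩, |11⟩).
Y = [[0, -i], [i, 0]].
With a = amp(|10⟩) = 0.2563i and b = amp(|11⟩) = 0.659i:
new amp(|10⟩) = (-i)·b = 0.659
new amp(|11⟩) = (i)·a = -0.2563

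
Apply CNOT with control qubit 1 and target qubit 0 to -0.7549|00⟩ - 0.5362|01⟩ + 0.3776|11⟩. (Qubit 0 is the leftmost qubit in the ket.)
-0.7549|00⟩ + 0.3776|01⟩ - 0.5362|11⟩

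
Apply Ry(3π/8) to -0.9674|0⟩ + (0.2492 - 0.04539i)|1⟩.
(-0.9428 + 0.02522i)|0⟩ + (-0.3303 - 0.03774i)|1⟩

Ry(3π/8) = [[cos(θ/2), −sin(θ/2)], [sin(θ/2), cos(θ/2)]]; θ = 3π/8, cos(θ/2) ≈ 0.83147, sin(θ/2) ≈ 0.55557.
With a = amp(|0⟩) = -0.9674 and b = amp(|1⟩) = (0.2492 - 0.04539i):
new amp(|0⟩) = (0.83147)·a + (-0.55557)·b = (-0.9428 + 0.02522i)
new amp(|1⟩) = (0.55557)·a + (0.83147)·b = (-0.3303 - 0.03774i)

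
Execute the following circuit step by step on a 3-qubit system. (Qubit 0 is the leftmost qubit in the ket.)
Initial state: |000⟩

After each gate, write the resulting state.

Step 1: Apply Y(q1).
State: i|010⟩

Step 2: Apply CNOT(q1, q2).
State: i|011⟩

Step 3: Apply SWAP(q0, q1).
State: i|101⟩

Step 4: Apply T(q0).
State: (-1/√2 + (1/√2)i)|101⟩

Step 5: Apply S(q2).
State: (-1/√2 - (1/√2)i)|101⟩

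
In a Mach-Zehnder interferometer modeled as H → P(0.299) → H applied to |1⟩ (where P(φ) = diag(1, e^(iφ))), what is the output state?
(0.02218 - 0.1473i)|0⟩ + (0.9778 + 0.1473i)|1⟩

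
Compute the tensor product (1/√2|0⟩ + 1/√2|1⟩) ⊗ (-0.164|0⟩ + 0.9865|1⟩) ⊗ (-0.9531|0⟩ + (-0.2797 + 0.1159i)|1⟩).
0.1105|000⟩ + (0.03244 - 0.01344i)|001⟩ - 0.6648|010⟩ + (-0.1951 + 0.08085i)|011⟩ + 0.1105|100⟩ + (0.03244 - 0.01344i)|101⟩ - 0.6648|110⟩ + (-0.1951 + 0.08085i)|111⟩

amp(|b₁b₂…⟩) = product of the factor amplitudes for bits b₁, b₂, …; only kets whose every factor amplitude is nonzero survive.
|000⟩: (1/√2)(-0.164)(-0.9531) = 0.1105
|001⟩: (1/√2)(-0.164)(-0.2797 + 0.1159i) = (0.03244 - 0.01344i)
|010⟩: (1/√2)(0.9865)(-0.9531) = -0.6648
|011⟩: (1/√2)(0.9865)(-0.2797 + 0.1159i) = (-0.1951 + 0.08085i)
|100⟩: (1/√2)(-0.164)(-0.9531) = 0.1105
|101⟩: (1/√2)(-0.164)(-0.2797 + 0.1159i) = (0.03244 - 0.01344i)
|110⟩: (1/√2)(0.9865)(-0.9531) = -0.6648
|111⟩: (1/√2)(0.9865)(-0.2797 + 0.1159i) = (-0.1951 + 0.08085i)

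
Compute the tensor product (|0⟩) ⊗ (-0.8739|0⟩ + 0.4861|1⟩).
-0.8739|00⟩ + 0.4861|01⟩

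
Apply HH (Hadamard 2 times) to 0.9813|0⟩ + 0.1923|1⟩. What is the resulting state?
0.9813|0⟩ + 0.1923|1⟩

H² = I, so an even number of Hadamards cancels: H^2 = I and the state is unchanged.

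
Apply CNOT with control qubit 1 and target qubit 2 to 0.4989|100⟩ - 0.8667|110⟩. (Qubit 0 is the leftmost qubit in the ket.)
0.4989|100⟩ - 0.8667|111⟩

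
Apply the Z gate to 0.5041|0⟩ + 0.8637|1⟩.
0.5041|0⟩ - 0.8637|1⟩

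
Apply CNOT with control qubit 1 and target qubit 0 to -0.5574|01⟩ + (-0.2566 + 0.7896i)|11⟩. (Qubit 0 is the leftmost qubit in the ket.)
(-0.2566 + 0.7896i)|01⟩ - 0.5574|11⟩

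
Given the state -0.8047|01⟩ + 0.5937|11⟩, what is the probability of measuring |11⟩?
0.3525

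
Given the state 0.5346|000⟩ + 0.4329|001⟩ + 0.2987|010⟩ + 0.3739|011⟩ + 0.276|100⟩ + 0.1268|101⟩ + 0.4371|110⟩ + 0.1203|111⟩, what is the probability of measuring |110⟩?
0.1911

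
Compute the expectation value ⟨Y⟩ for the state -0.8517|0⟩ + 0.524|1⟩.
0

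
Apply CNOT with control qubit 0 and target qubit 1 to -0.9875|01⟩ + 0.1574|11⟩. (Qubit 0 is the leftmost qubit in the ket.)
-0.9875|01⟩ + 0.1574|10⟩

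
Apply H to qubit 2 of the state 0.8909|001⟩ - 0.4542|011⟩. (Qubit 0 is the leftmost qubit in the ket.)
0.63|000⟩ - 0.63|001⟩ - 0.3212|010⟩ + 0.3212|011⟩

H on qubit 2 mixes each pair of kets that differ only in qubit 2: amplitudes (a, b) of (|…0…⟩, |…1…⟩) become ((a + b)/√2, (a − b)/√2). Kets absent from the input have amplitude 0.
(|000⟩, |001⟩): (a, b) = (0, 0.8909) → (0.63, -0.63)
(|010⟩, |011⟩): (a, b) = (0, -0.4542) → (-0.3212, 0.3212)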